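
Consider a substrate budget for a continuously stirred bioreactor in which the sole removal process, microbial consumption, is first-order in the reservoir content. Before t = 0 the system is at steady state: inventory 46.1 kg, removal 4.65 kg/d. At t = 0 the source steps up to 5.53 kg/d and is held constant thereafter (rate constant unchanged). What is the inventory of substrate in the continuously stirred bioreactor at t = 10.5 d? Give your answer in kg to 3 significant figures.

51.8 kg

τ = M₀/F₀ = 46.1/4.65 = 9.914 d; rate constant k = 1/τ.
New steady state M_∞ = F₁/k = F₁·τ = 5.53 × 9.914 = 54.824 kg.
M(t) = M_∞ + (M₀ − M_∞)·e^(−t/τ); t/τ = 10.5/9.914 = 1.059, so e^(−t/τ) = 0.3468.
M(t) = 54.824 − 8.724 × 0.3468 = 51.799 kg.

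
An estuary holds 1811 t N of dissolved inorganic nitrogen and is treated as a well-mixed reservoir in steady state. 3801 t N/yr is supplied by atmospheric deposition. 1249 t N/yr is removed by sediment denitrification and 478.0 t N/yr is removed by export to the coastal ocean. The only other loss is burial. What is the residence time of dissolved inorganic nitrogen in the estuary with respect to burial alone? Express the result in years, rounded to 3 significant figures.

At steady state ΣF_in = ΣF_out.
ΣF_in = 3801.0 t N/yr.
Burial flux = ΣF_in − (1249 + 478.0) = 3801.0 − 1727 = 2074 t N/yr.
τ = M / F = 1811 / 2074 = 0.8732 yr.

0.873 yr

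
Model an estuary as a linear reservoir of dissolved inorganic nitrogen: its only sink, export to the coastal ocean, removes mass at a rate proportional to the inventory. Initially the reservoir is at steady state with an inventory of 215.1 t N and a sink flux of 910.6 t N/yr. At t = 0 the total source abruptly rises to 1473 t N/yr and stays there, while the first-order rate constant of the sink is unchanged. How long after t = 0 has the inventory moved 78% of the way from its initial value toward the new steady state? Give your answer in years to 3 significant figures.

0.358 yr

τ = M₀/F₀ = 215.1/910.6 = 0.2362 yr.
The remaining gap fraction is e^(−t/τ); 78% covered ⇒ e^(−t/τ) = 0.220.
t = −τ ln(0.220) = 0.2362 × 1.514 = 0.3577 yr.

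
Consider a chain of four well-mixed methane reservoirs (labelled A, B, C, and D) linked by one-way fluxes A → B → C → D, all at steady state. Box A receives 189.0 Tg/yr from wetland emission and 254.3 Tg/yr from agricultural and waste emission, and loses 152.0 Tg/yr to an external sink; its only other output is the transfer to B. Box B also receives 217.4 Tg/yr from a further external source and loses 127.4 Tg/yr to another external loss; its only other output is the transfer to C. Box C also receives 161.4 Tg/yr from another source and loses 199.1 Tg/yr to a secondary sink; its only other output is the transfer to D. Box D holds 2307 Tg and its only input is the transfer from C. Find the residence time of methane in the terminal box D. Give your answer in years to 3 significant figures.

Box A: F(A→B) = (189.0 + 254.3) − 152.0 = 291.30 Tg/yr.
Box B: F(B→C) = (291.30 + 217.4) − 127.4 = 381.30 Tg/yr.
Box C: F(C→D) = (381.30 + 161.4) − 199.1 = 343.60 Tg/yr.
Box D throughput = its input = 343.60 Tg/yr; τ = 2307 / 343.60 = 6.714 yr.

6.71 yr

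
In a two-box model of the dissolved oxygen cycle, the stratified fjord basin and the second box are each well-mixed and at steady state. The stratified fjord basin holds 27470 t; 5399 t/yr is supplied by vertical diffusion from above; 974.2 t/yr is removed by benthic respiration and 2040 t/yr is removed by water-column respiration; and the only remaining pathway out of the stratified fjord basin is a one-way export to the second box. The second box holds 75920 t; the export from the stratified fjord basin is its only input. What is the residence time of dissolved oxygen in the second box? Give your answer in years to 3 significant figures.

Balance the stratified fjord basin: ΣF_in = 5399.0 t/yr.
Export to the second box = ΣF_in − (974.2 + 2040) = 2384.8 t/yr.
At steady state the output of the second box equals its input, 2384.8 t/yr.
τ = M / F = 75920 / 2384.8 = 31.83 yr.

31.8 yr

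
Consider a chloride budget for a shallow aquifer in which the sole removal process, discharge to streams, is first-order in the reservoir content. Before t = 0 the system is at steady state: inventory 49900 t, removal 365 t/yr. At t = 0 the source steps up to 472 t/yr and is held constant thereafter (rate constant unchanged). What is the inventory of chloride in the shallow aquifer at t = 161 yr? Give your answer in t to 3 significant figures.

τ = M₀/F₀ = 49900/365 = 136.7 yr; rate constant k = 1/τ.
New steady state M_∞ = F₁/k = F₁·τ = 472 × 136.7 = 64528 t.
M(t) = M_∞ + (M₀ − M_∞)·e^(−t/τ); t/τ = 161/136.7 = 1.178, so e^(−t/τ) = 0.3080.
M(t) = 64528 − 14630 × 0.3080 = 60023 t.

60000 t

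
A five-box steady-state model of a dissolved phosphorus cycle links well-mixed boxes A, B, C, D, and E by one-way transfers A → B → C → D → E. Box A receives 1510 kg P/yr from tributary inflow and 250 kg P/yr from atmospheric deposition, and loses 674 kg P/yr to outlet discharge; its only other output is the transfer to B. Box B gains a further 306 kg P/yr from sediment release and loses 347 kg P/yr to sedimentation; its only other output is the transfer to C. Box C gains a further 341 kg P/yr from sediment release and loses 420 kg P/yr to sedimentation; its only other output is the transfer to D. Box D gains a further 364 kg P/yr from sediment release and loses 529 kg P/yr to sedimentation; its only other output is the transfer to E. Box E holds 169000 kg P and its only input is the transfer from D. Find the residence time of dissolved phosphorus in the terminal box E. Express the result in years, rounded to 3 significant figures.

Box A: F(A→B) = (1510 + 250) − 674 = 1086.0 kg P/yr.
Box B: F(B→C) = (1086.0 + 306) − 347 = 1045.0 kg P/yr.
Box C: F(C→D) = (1045.0 + 341) − 420 = 966.00 kg P/yr.
Box D: F(D→E) = (966.00 + 364) − 529 = 801.00 kg P/yr.
Box E throughput = its input = 801.00 kg P/yr; τ = 169000 / 801.00 = 211.0 yr.

211 yr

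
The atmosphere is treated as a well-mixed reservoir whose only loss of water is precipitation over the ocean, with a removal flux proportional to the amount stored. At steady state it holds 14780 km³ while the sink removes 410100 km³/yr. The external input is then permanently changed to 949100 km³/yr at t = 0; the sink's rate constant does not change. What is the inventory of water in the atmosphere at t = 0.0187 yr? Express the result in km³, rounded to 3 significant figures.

τ = M₀/F₀ = 14780/410100 = 0.03604 yr; rate constant k = 1/τ.
New steady state M_∞ = F₁/k = F₁·τ = 949100 × 0.03604 = 34206 km³.
M(t) = M_∞ + (M₀ − M_∞)·e^(−t/τ); t/τ = 0.0187/0.03604 = 0.5189, so e^(−t/τ) = 0.5952.
M(t) = 34206 − 19430 × 0.5952 = 22644 km³.

22600 km³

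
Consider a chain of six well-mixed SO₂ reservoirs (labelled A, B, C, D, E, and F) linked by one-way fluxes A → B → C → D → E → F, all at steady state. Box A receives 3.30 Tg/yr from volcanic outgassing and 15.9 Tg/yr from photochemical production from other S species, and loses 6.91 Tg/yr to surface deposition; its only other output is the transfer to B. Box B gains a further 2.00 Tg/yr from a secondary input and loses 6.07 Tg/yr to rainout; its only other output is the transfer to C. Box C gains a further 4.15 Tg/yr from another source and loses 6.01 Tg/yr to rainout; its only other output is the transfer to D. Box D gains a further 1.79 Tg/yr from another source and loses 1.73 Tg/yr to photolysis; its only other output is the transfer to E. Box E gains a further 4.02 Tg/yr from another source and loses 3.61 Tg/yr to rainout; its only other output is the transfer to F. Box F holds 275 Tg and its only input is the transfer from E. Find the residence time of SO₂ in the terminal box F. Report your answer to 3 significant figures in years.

Box A: F(A→B) = (3.30 + 15.9) − 6.91 = 12.290 Tg/yr.
Box B: F(B→C) = (12.290 + 2.00) − 6.07 = 8.2200 Tg/yr.
Box C: F(C→D) = (8.2200 + 4.15) − 6.01 = 6.3600 Tg/yr.
Box D: F(D→E) = (6.3600 + 1.79) − 1.73 = 6.4200 Tg/yr.
Box E: F(E→F) = (6.4200 + 4.02) − 3.61 = 6.8300 Tg/yr.
Box F throughput = its input = 6.8300 Tg/yr; τ = 275 / 6.8300 = 40.26 yr.

40.3 yr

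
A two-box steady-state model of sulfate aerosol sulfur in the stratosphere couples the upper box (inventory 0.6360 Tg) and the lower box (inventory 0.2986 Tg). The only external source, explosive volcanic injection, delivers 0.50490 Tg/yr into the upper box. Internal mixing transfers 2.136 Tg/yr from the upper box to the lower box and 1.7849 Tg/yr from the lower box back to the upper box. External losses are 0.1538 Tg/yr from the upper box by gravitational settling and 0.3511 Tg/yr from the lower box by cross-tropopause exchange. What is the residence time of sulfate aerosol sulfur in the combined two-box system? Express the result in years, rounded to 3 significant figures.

1.85 yr

Residence time in the combined system uses the total inventory and the total *external* removal — internal exchanges between the two boxes cancel.
M_total = 0.6360 + 0.2986 = 0.93460 Tg.
ΣF_external_out = 0.1538 + 0.3511 = 0.50490 Tg/yr.
τ = M_total / ΣF_ext = 0.93460 / 0.50490 = 1.851 yr.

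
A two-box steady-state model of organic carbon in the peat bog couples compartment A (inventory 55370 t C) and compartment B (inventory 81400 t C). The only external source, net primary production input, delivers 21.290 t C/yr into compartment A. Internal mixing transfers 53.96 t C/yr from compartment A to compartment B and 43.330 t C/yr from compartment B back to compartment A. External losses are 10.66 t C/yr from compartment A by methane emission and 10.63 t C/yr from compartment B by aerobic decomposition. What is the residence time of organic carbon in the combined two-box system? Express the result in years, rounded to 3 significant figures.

6420 yr

For the system as a whole, the A↔B exchange is internal and contributes nothing to the throughput; only the external sinks remove mass.
M_total = 55370 + 81400 = 136770 t C.
ΣF_external_out = 10.66 + 10.63 = 21.290 t C/yr.
τ = M_total / ΣF_ext = 136770 / 21.290 = 6424 yr.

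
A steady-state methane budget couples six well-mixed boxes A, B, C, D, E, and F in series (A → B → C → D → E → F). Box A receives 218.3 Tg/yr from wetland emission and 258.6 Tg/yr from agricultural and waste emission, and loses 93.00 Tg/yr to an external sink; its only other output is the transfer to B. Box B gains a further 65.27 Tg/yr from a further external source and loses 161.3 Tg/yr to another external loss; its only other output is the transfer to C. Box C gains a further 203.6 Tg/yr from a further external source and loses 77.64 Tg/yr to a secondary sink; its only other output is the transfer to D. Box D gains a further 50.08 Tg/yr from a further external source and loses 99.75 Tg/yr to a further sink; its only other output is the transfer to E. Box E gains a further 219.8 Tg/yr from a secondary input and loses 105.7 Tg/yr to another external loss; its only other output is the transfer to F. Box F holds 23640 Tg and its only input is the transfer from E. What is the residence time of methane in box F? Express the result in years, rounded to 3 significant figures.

Box A: F(A→B) = (218.3 + 258.6) − 93.00 = 383.90 Tg/yr.
Box B: F(B→C) = (383.90 + 65.27) − 161.3 = 287.87 Tg/yr.
Box C: F(C→D) = (287.87 + 203.6) − 77.64 = 413.83 Tg/yr.
Box D: F(D→E) = (413.83 + 50.08) − 99.75 = 364.16 Tg/yr.
Box E: F(E→F) = (364.16 + 219.8) − 105.7 = 478.26 Tg/yr.
Box F throughput = its input = 478.26 Tg/yr; τ = 23640 / 478.26 = 49.43 yr.

49.4 yr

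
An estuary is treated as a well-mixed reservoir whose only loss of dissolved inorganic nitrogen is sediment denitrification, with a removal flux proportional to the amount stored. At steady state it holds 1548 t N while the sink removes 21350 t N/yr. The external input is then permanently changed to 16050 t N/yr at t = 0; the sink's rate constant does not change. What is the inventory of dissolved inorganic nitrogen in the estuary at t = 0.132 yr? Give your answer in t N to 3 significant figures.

1230 t N

The sink rate constant is k = F₀/M₀ = 21350/1548 = 13.79 yr⁻¹.
Solving dM/dt = F₁ − kM with M(0) = M₀ gives M(t) = F₁/k + (M₀ − F₁/k)·e^(−kt).
F₁/k = 16050/13.79 = 1163.7 t N; kt = 13.79 × 0.132 = 1.821, e^(−kt) = 0.1619.
M(0.132) = 1163.7 + (1548 − 1163.7) × 0.1619 = 1163.7 + 62.23 = 1225.9 t N.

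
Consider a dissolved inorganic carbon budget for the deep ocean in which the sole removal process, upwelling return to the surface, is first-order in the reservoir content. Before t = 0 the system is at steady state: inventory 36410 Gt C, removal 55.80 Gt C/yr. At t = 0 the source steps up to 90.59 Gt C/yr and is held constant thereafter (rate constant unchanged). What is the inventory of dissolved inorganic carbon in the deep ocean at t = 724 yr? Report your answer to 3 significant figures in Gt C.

Residence time τ = M₀/F₀ = 652.5 yr. The eventual steady state is M_∞ = M₀·(F₁/F₀) = 36410 × 90.59/55.80 = 59111 Gt C.
The anomaly ΔM(t) = M(t) − M_∞ decays as ΔM₀·e^(−t/τ) with ΔM₀ = 36410 − 59111 = −22700 Gt C.
At t = 724 yr, e^(−t/τ) = e^(−1.110) = 0.3297, so ΔM = −7485 Gt C and M = 59111 − 7485 = 51626 Gt C.

51600 Gt C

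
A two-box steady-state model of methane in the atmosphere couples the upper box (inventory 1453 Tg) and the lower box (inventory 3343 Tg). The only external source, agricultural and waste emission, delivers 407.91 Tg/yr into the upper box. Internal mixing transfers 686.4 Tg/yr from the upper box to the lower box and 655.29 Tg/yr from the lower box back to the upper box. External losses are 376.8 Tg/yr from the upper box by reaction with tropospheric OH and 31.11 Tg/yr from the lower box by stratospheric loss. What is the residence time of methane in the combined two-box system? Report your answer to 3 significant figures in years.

11.8 yr

Treat the two boxes together as one reservoir: the mixing fluxes between them are internal recycling, so τ = ΣM / Σ(external losses).
M_total = 1453 + 3343 = 4796.0 Tg.
ΣF_external_out = 376.8 + 31.11 = 407.91 Tg/yr.
τ = M_total / ΣF_ext = 4796.0 / 407.91 = 11.76 yr.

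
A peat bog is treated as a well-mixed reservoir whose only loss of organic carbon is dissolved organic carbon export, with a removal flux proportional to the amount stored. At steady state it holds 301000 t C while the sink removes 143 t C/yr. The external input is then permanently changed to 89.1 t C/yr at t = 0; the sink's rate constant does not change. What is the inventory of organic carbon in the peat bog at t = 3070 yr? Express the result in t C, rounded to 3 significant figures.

214000 t C

τ = M₀/F₀ = 301000/143 = 2105 yr; rate constant k = 1/τ.
New steady state M_∞ = F₁/k = F₁·τ = 89.1 × 2105 = 187550 t C.
M(t) = M_∞ + (M₀ − M_∞)·e^(−t/τ); t/τ = 3070/2105 = 1.459, so e^(−t/τ) = 0.2326.
M(t) = 187550 + 113500 × 0.2326 = 213930 t C.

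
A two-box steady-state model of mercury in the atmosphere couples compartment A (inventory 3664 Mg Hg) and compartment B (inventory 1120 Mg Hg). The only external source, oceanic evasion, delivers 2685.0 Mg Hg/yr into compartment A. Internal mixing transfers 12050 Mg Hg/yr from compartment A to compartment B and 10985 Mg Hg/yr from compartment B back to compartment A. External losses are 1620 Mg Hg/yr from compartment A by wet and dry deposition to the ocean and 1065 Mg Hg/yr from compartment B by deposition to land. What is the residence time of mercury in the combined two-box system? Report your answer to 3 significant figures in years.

For the system as a whole, the A↔B exchange is internal and contributes nothing to the throughput; only the external sinks remove mass.
M_total = 3664 + 1120 = 4784.0 Mg Hg.
ΣF_external_out = 1620 + 1065 = 2685.0 Mg Hg/yr.
τ = M_total / ΣF_ext = 4784.0 / 2685.0 = 1.782 yr.

1.78 yr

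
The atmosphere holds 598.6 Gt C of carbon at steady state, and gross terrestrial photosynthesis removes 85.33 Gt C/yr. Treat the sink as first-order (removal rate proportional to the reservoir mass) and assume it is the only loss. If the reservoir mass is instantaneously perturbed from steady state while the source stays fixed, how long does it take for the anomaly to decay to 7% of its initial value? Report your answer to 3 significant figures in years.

For a linear reservoir the anomaly decays as exp(−t/τ) with τ = M/F = 598.6/85.33 = 7.015 yr.
exp(−t/τ) = 0.07 ⇒ t = −τ ln(0.07) = 7.015 × 2.659 = 18.66 yr.

18.7 yr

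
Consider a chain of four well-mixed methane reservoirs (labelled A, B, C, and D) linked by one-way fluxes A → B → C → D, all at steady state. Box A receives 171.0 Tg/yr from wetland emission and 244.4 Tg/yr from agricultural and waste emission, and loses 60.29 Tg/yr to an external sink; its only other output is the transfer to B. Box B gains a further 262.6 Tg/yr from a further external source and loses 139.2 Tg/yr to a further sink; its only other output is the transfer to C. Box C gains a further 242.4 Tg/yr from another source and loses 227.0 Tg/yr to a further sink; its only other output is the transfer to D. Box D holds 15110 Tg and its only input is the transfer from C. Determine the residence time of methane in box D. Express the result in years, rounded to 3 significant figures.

Box A: F(A→B) = (171.0 + 244.4) − 60.29 = 355.11 Tg/yr.
Box B: F(B→C) = (355.11 + 262.6) − 139.2 = 478.51 Tg/yr.
Box C: F(C→D) = (478.51 + 242.4) − 227.0 = 493.91 Tg/yr.
Box D throughput = its input = 493.91 Tg/yr; τ = 15110 / 493.91 = 30.59 yr.

30.6 yr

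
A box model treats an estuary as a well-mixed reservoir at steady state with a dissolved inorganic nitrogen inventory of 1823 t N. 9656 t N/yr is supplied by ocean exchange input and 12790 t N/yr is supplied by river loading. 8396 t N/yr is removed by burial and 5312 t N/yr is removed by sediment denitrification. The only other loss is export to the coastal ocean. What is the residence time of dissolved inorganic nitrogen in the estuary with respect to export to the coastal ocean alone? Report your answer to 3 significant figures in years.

0.209 yr

At steady state ΣF_in = ΣF_out.
ΣF_in = 9656 + 12790 = 22446 t N/yr.
Export to the coastal ocean flux = ΣF_in − (8396 + 5312) = 22446 − 13710 = 8738 t N/yr.
τ = M / F = 1823 / 8738 = 0.2086 yr.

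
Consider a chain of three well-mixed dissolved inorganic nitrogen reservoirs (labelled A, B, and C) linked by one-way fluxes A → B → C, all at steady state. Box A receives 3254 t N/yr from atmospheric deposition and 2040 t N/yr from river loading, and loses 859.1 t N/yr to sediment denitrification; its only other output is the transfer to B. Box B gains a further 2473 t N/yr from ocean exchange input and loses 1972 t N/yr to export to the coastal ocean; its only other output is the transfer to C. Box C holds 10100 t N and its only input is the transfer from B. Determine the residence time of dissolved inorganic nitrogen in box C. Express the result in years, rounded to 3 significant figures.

Box A: F(A→B) = (3254 + 2040) − 859.1 = 4434.9 t N/yr.
Box B: F(B→C) = (4434.9 + 2473) − 1972 = 4935.9 t N/yr.
Box C throughput = its input = 4935.9 t N/yr; τ = 10100 / 4935.9 = 2.046 yr.

2.05 yr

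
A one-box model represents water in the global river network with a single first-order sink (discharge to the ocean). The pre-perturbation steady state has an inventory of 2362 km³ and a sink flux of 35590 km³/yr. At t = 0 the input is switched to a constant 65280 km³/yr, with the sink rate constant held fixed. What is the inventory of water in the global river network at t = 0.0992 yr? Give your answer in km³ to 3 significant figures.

3890 km³

τ = M₀/F₀ = 2362/35590 = 0.06637 yr; rate constant k = 1/τ.
New steady state M_∞ = F₁/k = F₁·τ = 65280 × 0.06637 = 4332.4 km³.
M(t) = M_∞ + (M₀ − M_∞)·e^(−t/τ); t/τ = 0.0992/0.06637 = 1.495, so e^(−t/τ) = 0.2243.
M(t) = 4332.4 − 1970 × 0.2243 = 3890.4 km³.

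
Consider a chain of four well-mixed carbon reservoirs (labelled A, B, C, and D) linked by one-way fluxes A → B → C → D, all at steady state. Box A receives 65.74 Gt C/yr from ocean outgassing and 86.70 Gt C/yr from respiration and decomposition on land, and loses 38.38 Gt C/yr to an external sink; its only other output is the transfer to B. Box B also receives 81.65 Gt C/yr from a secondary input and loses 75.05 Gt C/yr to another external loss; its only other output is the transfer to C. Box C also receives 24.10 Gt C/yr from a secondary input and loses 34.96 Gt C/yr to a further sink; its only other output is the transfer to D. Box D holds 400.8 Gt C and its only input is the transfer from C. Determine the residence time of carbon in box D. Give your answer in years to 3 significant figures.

3.65 yr

Box A: F(A→B) = (65.74 + 86.70) − 38.38 = 114.06 Gt C/yr.
Box B: F(B→C) = (114.06 + 81.65) − 75.05 = 120.66 Gt C/yr.
Box C: F(C→D) = (120.66 + 24.10) − 34.96 = 109.80 Gt C/yr.
Box D throughput = its input = 109.80 Gt C/yr; τ = 400.8 / 109.80 = 3.650 yr.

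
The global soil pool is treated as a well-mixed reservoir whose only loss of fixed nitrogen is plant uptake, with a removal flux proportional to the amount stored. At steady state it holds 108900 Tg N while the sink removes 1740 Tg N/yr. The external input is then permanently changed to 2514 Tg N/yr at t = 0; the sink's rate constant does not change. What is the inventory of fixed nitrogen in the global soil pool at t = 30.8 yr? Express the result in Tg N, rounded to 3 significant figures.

128000 Tg N

τ = M₀/F₀ = 108900/1740 = 62.59 yr; rate constant k = 1/τ.
New steady state M_∞ = F₁/k = F₁·τ = 2514 × 62.59 = 157340 Tg N.
M(t) = M_∞ + (M₀ − M_∞)·e^(−t/τ); t/τ = 30.8/62.59 = 0.4921, so e^(−t/τ) = 0.6113.
M(t) = 157340 − 48440 × 0.6113 = 127730 Tg N.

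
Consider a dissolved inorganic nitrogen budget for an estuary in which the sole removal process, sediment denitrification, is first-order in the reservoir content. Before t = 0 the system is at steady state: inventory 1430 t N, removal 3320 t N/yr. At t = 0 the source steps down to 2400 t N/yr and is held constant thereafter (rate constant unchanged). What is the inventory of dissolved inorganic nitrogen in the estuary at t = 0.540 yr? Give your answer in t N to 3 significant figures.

τ = M₀/F₀ = 1430/3320 = 0.4307 yr; rate constant k = 1/τ.
New steady state M_∞ = F₁/k = F₁·τ = 2400 × 0.4307 = 1033.7 t N.
M(t) = M_∞ + (M₀ − M_∞)·e^(−t/τ); t/τ = 0.540/0.4307 = 1.254, so e^(−t/τ) = 0.2854.
M(t) = 1033.7 + 396.3 × 0.2854 = 1146.8 t N.

1150 t N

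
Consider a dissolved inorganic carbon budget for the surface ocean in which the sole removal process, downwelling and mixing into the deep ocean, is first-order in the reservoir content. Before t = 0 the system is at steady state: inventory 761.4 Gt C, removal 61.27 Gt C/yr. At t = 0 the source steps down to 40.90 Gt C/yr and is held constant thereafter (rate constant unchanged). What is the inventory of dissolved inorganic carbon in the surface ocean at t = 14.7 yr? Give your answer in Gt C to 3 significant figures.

586 Gt C

The sink rate constant is k = F₀/M₀ = 61.27/761.4 = 0.08047 yr⁻¹.
Solving dM/dt = F₁ − kM with M(0) = M₀ gives M(t) = F₁/k + (M₀ − F₁/k)·e^(−kt).
F₁/k = 40.90/0.08047 = 508.26 Gt C; kt = 0.08047 × 14.7 = 1.183, e^(−kt) = 0.3064.
M(14.7) = 508.26 + (761.4 − 508.26) × 0.3064 = 508.26 + 77.56 = 585.82 Gt C.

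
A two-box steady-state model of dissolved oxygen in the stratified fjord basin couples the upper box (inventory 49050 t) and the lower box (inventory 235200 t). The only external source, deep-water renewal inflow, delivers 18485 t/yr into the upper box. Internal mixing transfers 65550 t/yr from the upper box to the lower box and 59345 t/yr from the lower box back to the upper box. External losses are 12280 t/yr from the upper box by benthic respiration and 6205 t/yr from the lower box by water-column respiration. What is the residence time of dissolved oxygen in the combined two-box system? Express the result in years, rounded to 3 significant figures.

15.4 yr

Residence time in the combined system uses the total inventory and the total *external* removal — internal exchanges between the two boxes cancel.
M_total = 49050 + 235200 = 284250 t.
ΣF_external_out = 12280 + 6205 = 18485 t/yr.
τ = M_total / ΣF_ext = 284250 / 18485 = 15.38 yr.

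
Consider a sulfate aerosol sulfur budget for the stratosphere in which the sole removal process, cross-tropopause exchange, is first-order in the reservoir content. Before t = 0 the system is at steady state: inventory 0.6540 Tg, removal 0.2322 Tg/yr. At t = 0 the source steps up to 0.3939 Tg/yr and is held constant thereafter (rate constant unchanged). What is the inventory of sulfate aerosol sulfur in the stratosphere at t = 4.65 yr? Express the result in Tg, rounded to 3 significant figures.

1.02 Tg

The sink rate constant is k = F₀/M₀ = 0.2322/0.6540 = 0.3550 yr⁻¹.
Solving dM/dt = F₁ − kM with M(0) = M₀ gives M(t) = F₁/k + (M₀ − F₁/k)·e^(−kt).
F₁/k = 0.3939/0.3550 = 1.1094 Tg; kt = 0.3550 × 4.65 = 1.651, e^(−kt) = 0.1919.
M(4.65) = 1.1094 + (0.6540 − 1.1094) × 0.1919 = 1.1094 − 0.08738 = 1.0221 Tg.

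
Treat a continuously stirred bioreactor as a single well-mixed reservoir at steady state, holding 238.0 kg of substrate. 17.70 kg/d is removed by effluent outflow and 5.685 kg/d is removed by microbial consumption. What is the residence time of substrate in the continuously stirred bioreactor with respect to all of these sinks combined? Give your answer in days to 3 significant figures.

Total removal flux = 17.70 + 5.685 = 23.385 kg/d.
τ = M / ΣF_out = 238.0 / 23.385 = 10.18 d.

10.2 d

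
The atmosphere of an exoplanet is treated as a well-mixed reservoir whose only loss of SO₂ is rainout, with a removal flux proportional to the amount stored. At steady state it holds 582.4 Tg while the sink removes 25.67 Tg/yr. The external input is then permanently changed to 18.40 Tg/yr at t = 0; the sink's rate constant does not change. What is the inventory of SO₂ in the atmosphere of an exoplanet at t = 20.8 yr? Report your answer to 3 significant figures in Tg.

483 Tg

Residence time τ = M₀/F₀ = 22.69 yr. The eventual steady state is M_∞ = M₀·(F₁/F₀) = 582.4 × 18.40/25.67 = 417.46 Tg.
The anomaly ΔM(t) = M(t) − M_∞ decays as ΔM₀·e^(−t/τ) with ΔM₀ = 582.4 − 417.46 = 164.9 Tg.
At t = 20.8 yr, e^(−t/τ) = e^(−0.9168) = 0.3998, so ΔM = 65.94 Tg and M = 417.46 + 65.94 = 483.40 Tg.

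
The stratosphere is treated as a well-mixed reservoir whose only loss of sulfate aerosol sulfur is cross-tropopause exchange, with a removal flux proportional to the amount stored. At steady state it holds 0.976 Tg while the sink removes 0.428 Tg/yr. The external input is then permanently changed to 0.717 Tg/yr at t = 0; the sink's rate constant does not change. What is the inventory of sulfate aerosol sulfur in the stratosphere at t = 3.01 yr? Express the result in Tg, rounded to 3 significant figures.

1.46 Tg

Residence time τ = M₀/F₀ = 2.280 yr. The eventual steady state is M_∞ = M₀·(F₁/F₀) = 0.976 × 0.717/0.428 = 1.6350 Tg.
The anomaly ΔM(t) = M(t) − M_∞ decays as ΔM₀·e^(−t/τ) with ΔM₀ = 0.976 − 1.6350 = −0.6590 Tg.
At t = 3.01 yr, e^(−t/τ) = e^(−1.320) = 0.2671, so ΔM = −0.1761 Tg and M = 1.6350 − 0.1761 = 1.4590 Tg.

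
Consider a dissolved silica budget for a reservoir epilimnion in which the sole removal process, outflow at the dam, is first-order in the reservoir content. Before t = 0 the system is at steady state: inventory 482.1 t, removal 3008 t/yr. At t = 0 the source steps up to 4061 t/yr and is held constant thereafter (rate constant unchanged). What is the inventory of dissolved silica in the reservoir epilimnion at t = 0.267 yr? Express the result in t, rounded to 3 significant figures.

619 t

τ = M₀/F₀ = 482.1/3008 = 0.1603 yr; rate constant k = 1/τ.
New steady state M_∞ = F₁/k = F₁·τ = 4061 × 0.1603 = 650.87 t.
M(t) = M_∞ + (M₀ − M_∞)·e^(−t/τ); t/τ = 0.267/0.1603 = 1.666, so e^(−t/τ) = 0.1890.
M(t) = 650.87 − 168.8 × 0.1890 = 618.97 t.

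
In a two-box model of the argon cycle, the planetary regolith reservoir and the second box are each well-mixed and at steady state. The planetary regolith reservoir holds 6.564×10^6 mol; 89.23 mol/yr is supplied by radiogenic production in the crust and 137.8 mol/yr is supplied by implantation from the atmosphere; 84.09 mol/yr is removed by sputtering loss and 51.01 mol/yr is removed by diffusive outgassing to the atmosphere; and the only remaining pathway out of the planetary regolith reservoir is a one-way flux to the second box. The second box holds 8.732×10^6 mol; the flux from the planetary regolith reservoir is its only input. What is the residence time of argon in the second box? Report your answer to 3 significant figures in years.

95000 yr

Balance the planetary regolith reservoir: ΣF_in = 89.23 + 137.8 = 227.03 mol/yr.
Flux to the second box = ΣF_in − (84.09 + 51.01) = 91.930 mol/yr.
At steady state the output of the second box equals its input, 91.930 mol/yr.
τ = M / F = 8.732×10^6 / 91.930 = 94990 yr.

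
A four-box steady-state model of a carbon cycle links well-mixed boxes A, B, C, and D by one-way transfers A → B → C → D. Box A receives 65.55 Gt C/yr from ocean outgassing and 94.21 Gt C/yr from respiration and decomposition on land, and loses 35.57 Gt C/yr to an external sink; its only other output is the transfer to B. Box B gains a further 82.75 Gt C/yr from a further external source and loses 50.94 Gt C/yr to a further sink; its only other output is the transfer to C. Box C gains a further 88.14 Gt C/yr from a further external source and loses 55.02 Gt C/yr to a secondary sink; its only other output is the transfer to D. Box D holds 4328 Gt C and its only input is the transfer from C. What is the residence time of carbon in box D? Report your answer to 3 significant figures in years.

Box A: F(A→B) = (65.55 + 94.21) − 35.57 = 124.19 Gt C/yr.
Box B: F(B→C) = (124.19 + 82.75) − 50.94 = 156.00 Gt C/yr.
Box C: F(C→D) = (156.00 + 88.14) − 55.02 = 189.12 Gt C/yr.
Box D throughput = its input = 189.12 Gt C/yr; τ = 4328 / 189.12 = 22.88 yr.

22.9 yr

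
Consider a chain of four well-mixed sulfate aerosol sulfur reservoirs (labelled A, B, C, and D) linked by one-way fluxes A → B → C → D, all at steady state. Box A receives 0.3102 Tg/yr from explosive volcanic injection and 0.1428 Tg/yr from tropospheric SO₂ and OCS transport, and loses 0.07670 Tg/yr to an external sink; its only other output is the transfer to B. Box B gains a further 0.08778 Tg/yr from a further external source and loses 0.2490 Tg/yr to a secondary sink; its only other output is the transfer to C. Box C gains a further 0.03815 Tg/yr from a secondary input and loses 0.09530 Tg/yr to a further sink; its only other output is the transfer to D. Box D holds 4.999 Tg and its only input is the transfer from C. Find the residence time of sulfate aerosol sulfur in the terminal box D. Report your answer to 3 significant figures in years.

Box A: F(A→B) = (0.3102 + 0.1428) − 0.07670 = 0.37630 Tg/yr.
Box B: F(B→C) = (0.37630 + 0.08778) − 0.2490 = 0.21508 Tg/yr.
Box C: F(C→D) = (0.21508 + 0.03815) − 0.09530 = 0.15793 Tg/yr.
Box D throughput = its input = 0.15793 Tg/yr; τ = 4.999 / 0.15793 = 31.65 yr.

31.7 yr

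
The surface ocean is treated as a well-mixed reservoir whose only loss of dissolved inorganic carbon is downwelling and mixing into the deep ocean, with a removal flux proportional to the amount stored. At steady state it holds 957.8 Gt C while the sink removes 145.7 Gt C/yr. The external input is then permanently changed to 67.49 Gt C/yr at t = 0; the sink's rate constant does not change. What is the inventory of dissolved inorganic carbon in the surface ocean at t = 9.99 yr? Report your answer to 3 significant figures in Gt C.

Residence time τ = M₀/F₀ = 6.574 yr. The eventual steady state is M_∞ = M₀·(F₁/F₀) = 957.8 × 67.49/145.7 = 443.66 Gt C.
The anomaly ΔM(t) = M(t) − M_∞ decays as ΔM₀·e^(−t/τ) with ΔM₀ = 957.8 − 443.66 = 514.1 Gt C.
At t = 9.99 yr, e^(−t/τ) = e^(−1.520) = 0.2188, so ΔM = 112.5 Gt C and M = 443.66 + 112.5 = 556.15 Gt C.

556 Gt C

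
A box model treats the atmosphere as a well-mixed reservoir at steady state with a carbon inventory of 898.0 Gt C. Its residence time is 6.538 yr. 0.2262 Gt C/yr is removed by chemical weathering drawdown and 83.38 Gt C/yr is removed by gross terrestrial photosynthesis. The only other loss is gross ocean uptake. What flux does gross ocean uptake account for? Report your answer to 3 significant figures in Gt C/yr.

53.7 Gt C/yr

Total removal F = M/τ = 898.0 / 6.538 = 137.4 Gt C/yr.
Gross ocean uptake = F − (0.2262 + 83.38) = 137.4 − 83.61 = 53.74 Gt C/yr.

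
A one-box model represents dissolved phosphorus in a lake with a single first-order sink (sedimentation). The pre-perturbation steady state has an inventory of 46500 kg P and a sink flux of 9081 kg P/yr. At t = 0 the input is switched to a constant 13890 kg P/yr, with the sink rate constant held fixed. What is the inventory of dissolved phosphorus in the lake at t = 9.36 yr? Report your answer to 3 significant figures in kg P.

τ = M₀/F₀ = 46500/9081 = 5.121 yr; rate constant k = 1/τ.
New steady state M_∞ = F₁/k = F₁·τ = 13890 × 5.121 = 71125 kg P.
M(t) = M_∞ + (M₀ − M_∞)·e^(−t/τ); t/τ = 9.36/5.121 = 1.828, so e^(−t/τ) = 0.1607.
M(t) = 71125 − 24620 × 0.1607 = 67166 kg P.

67200 kg P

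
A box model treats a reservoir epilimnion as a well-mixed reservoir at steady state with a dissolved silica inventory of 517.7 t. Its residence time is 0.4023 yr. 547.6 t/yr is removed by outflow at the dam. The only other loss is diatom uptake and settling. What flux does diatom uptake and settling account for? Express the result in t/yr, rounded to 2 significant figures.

Total removal F = M/τ = 517.7 / 0.4023 = 1287 t/yr.
Diatom uptake and settling = F − (547.6) = 1287 − 547.6 = 739.3 t/yr.

740 t/yr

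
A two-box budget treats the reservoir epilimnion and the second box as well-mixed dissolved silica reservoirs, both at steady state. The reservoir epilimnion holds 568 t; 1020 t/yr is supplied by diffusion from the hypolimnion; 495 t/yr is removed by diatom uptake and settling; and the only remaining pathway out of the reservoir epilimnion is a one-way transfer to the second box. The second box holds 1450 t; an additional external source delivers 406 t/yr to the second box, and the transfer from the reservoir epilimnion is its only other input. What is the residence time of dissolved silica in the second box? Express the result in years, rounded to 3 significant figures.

Balance the reservoir epilimnion: ΣF_in = 1020.0 t/yr.
Transfer to the second box = ΣF_in − (495) = 525.00 t/yr.
Total input to the second box = 525.00 + 406 = 931.00 t/yr; at steady state this equals its total output.
τ = M / F = 1450 / 931.00 = 1.557 yr.

1.56 yr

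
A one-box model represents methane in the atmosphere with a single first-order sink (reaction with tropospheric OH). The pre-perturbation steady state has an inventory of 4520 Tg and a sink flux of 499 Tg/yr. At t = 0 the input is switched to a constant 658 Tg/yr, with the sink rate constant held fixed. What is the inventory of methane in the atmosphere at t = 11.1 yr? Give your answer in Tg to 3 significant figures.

5540 Tg

Residence time τ = M₀/F₀ = 9.058 yr. The eventual steady state is M_∞ = M₀·(F₁/F₀) = 4520 × 658/499 = 5960.2 Tg.
The anomaly ΔM(t) = M(t) − M_∞ decays as ΔM₀·e^(−t/τ) with ΔM₀ = 4520 − 5960.2 = −1440 Tg.
At t = 11.1 yr, e^(−t/τ) = e^(−1.225) = 0.2936, so ΔM = −422.9 Tg and M = 5960.2 − 422.9 = 5537.3 Tg.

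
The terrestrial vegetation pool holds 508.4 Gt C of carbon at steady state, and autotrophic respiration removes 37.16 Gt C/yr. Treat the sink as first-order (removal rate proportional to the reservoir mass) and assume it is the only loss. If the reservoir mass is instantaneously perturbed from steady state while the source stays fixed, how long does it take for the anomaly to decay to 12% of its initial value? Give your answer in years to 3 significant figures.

For a linear reservoir the anomaly decays as exp(−t/τ) with τ = M/F = 508.4/37.16 = 13.68 yr.
exp(−t/τ) = 0.12 ⇒ t = −τ ln(0.12) = 13.68 × 2.120 = 29.01 yr.

29.0 yr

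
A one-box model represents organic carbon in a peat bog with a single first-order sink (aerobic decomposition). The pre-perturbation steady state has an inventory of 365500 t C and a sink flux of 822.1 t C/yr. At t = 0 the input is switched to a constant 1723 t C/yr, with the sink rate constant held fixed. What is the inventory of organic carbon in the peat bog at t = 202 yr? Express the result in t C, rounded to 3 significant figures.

512000 t C

Residence time τ = M₀/F₀ = 444.6 yr. The eventual steady state is M_∞ = M₀·(F₁/F₀) = 365500 × 1723/822.1 = 766030 t C.
The anomaly ΔM(t) = M(t) − M_∞ decays as ΔM₀·e^(−t/τ) with ΔM₀ = 365500 − 766030 = −400500 t C.
At t = 202 yr, e^(−t/τ) = e^(−0.4543) = 0.6349, so ΔM = −254300 t C and M = 766030 − 254300 = 511750 t C.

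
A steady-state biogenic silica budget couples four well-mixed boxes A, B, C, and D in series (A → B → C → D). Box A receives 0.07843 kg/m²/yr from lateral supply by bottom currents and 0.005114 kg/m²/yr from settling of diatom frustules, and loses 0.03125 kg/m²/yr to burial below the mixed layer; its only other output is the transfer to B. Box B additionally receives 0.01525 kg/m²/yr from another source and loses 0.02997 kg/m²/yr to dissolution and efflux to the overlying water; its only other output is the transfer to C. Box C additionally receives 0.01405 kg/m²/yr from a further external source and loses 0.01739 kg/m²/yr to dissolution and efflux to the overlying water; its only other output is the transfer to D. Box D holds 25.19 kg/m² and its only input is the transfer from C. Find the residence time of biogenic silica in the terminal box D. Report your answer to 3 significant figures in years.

736 yr

Box A: F(A→B) = (0.07843 + 0.005114) − 0.03125 = 0.052294 kg/m²/yr.
Box B: F(B→C) = (0.052294 + 0.01525) − 0.02997 = 0.037574 kg/m²/yr.
Box C: F(C→D) = (0.037574 + 0.01405) − 0.01739 = 0.034234 kg/m²/yr.
Box D throughput = its input = 0.034234 kg/m²/yr; τ = 25.19 / 0.034234 = 735.8 yr.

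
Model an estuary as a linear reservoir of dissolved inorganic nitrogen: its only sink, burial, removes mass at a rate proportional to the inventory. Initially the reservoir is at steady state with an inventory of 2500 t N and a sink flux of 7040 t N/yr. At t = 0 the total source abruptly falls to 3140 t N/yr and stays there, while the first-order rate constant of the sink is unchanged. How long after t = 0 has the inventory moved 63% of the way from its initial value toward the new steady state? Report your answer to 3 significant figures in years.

τ = M₀/F₀ = 2500/7040 = 0.3551 yr.
The remaining gap fraction is e^(−t/τ); 63% covered ⇒ e^(−t/τ) = 0.370.
t = −τ ln(0.370) = 0.3551 × 0.9943 = 0.3531 yr.

0.353 yr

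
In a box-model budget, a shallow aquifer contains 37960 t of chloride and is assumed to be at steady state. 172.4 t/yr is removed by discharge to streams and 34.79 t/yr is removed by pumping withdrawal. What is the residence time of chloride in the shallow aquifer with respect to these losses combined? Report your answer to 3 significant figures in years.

Total removal = 172.4 + 34.79 = 207.19 t/yr.
τ = M / ΣF_out = 37960 / 207.19 = 183.2 yr.

183 yr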